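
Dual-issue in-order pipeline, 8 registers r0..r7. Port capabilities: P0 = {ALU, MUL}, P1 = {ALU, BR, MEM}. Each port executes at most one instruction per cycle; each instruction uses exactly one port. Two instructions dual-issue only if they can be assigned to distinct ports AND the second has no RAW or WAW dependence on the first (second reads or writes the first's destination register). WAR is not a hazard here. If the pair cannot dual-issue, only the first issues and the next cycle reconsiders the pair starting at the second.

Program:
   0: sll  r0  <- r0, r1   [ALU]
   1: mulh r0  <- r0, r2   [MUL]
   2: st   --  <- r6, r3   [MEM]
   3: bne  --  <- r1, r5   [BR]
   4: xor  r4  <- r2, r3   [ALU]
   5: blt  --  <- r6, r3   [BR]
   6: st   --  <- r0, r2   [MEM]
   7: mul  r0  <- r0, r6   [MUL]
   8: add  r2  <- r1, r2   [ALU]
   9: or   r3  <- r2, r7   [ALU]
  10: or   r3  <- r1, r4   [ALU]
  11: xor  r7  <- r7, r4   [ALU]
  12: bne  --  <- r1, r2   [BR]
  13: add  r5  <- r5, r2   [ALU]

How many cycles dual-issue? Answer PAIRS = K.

0. sll.ALU @i0  | RAW+WAW r0
1. mulh.MUL/st.MEM @i1,i2  | dual
2. bne.BR/xor.ALU @i3,i4  | dual
3. blt.BR @i5  | no-port BR/MEM
4. st.MEM/mul.MUL @i6,i7  | dual
5. add.ALU @i8  | RAW r2
6. or.ALU @i9  | WAW r3
7. or.ALU/xor.ALU @i10,i11  | dual
8. bne.BR/add.ALU @i12,i13  | dual

PAIRS = 5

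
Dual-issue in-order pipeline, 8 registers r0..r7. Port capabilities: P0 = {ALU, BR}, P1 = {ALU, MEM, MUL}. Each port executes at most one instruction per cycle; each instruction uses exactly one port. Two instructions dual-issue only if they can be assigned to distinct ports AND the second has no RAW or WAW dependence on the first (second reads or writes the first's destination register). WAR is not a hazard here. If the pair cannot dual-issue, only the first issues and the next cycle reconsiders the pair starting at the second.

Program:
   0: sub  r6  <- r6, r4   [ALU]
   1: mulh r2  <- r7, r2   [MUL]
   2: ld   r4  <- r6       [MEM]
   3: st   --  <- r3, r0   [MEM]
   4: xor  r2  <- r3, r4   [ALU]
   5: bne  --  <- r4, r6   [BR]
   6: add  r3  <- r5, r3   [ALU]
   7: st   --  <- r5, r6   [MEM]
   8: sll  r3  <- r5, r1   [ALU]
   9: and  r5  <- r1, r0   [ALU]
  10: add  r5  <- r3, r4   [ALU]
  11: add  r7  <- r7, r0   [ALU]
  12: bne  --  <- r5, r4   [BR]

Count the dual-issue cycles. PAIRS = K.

PAIRS = 5

[0] i0&i1  sub+mulh  -- pair
[1] i2  ld  -- no-port MEM/MEM
[2] i3&i4  st+xor  -- pair
[3] i5&i6  bne+add  -- pair
[4] i7&i8  st+sll  -- pair
[5] i9  and  -- WAW r5
[6] i10&i11  add+add  -- pair
[7] i12  bne  -- tail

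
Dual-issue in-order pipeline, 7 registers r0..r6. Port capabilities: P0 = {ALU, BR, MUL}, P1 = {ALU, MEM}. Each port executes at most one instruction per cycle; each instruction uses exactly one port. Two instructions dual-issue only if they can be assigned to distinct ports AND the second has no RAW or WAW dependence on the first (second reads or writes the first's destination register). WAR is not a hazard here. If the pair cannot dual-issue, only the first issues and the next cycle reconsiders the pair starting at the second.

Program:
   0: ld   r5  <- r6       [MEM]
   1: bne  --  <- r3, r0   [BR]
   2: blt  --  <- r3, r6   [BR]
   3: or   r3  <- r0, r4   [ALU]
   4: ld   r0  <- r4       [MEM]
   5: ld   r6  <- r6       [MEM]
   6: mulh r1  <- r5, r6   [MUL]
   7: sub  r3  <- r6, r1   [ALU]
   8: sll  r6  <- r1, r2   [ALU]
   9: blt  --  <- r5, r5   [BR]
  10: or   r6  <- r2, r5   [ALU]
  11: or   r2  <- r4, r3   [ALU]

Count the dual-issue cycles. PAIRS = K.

[0] i0&i1  ld;bne  -- 2-wide
[1] i2&i3  blt;or  -- 2-wide
[2] i4  ld  -- no-port MEM/MEM
[3] i5  ld  -- RAW r6
[4] i6  mulh  -- RAW r1
[5] i7&i8  sub;sll  -- 2-wide
[6] i9&i10  blt;or  -- 2-wide
[7] i11  or  -- tail

PAIRS = 4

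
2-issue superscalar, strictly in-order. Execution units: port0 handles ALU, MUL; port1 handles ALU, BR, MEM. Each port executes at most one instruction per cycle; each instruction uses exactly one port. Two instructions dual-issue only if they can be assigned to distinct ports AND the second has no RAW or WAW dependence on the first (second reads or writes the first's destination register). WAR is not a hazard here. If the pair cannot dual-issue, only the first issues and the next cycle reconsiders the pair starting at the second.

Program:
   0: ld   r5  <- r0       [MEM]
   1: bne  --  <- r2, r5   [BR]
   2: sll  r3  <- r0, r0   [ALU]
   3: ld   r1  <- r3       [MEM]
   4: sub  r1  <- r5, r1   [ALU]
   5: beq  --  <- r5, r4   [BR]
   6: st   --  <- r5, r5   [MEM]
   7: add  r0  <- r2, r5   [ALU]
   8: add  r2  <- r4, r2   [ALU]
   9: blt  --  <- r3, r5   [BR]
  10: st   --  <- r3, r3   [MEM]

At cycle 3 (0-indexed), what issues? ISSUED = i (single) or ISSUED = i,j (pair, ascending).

#0 head=0: ld i0 no-port MEM/BR
#1 head=1: bne/sll i1+i2 dual
#2 head=3: ld i3 RAW+WAW r1
#3 head=4: sub/beq i4+i5 dual
#4 head=6: st/add i6+i7 dual
#5 head=8: add/blt i8+i9 dual
#6 head=10: st i10 tail

ISSUED = 4,5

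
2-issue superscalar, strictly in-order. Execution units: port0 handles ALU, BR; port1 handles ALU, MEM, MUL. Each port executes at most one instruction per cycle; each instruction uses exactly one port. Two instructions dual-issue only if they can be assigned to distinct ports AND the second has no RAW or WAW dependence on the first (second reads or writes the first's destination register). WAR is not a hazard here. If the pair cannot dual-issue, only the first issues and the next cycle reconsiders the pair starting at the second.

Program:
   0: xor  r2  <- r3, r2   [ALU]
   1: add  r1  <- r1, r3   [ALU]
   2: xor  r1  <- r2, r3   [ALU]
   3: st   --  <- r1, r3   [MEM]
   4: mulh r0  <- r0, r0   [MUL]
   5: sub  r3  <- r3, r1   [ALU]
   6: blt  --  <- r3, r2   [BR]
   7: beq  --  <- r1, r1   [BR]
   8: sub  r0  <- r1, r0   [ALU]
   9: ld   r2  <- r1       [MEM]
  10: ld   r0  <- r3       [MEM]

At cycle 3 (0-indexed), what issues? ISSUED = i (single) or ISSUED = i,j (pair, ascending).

ISSUED = 4,5

  cy0 -> i0/i1 (xor/add) pair
  cy1 -> i2 (xor) RAW r1
  cy2 -> i3 (st) no-port MEM/MUL
  cy3 -> i4/i5 (mulh/sub) pair
  cy4 -> i6 (blt) no-port BR/BR
  cy5 -> i7/i8 (beq/sub) pair
  cy6 -> i9 (ld) no-port MEM/MEM
  cy7 -> i10 (ld) tail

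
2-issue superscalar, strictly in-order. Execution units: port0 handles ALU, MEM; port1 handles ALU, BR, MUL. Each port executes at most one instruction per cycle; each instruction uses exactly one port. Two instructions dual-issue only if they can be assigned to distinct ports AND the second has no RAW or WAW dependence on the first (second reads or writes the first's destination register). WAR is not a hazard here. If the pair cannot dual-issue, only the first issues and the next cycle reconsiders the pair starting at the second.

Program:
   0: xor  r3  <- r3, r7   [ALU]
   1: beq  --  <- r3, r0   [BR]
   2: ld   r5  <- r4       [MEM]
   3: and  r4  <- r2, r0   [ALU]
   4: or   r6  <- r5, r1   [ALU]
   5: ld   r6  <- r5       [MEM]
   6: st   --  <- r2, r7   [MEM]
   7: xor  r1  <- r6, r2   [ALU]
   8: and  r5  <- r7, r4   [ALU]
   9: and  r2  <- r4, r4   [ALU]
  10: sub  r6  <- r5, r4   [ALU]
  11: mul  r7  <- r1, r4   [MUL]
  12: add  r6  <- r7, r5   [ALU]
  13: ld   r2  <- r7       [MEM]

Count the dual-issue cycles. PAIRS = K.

  cy0 -> i0 (xor) RAW r3
  cy1 -> i1&i2 (beq;ld) pair
  cy2 -> i3&i4 (and;or) pair
  cy3 -> i5 (ld) no-port MEM/MEM
  cy4 -> i6&i7 (st;xor) pair
  cy5 -> i8&i9 (and;and) pair
  cy6 -> i10&i11 (sub;mul) pair
  cy7 -> i12&i13 (add;ld) pair

PAIRS = 6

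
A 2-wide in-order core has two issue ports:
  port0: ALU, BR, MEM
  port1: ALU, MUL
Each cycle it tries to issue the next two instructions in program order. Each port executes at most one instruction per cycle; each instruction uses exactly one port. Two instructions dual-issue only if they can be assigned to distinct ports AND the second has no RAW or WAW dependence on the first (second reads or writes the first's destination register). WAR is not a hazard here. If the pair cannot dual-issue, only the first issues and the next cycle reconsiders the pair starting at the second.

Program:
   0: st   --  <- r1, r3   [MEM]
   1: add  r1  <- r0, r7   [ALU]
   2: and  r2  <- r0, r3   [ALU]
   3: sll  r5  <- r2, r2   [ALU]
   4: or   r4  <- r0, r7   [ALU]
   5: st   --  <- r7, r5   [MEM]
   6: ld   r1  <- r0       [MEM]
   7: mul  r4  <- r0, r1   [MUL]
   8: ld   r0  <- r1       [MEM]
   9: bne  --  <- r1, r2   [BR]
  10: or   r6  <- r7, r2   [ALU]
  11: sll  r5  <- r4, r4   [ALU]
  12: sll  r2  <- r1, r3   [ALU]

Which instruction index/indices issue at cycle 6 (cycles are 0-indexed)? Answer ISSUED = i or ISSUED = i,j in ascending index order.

ISSUED = 9,10

[0] i0,i1  st/add  -- 2-wide
[1] i2  and  -- RAW r2
[2] i3,i4  sll/or  -- 2-wide
[3] i5  st  -- no-port MEM/MEM
[4] i6  ld  -- RAW r1
[5] i7,i8  mul/ld  -- 2-wide
[6] i9,i10  bne/or  -- 2-wide
[7] i11,i12  sll/sll  -- 2-wide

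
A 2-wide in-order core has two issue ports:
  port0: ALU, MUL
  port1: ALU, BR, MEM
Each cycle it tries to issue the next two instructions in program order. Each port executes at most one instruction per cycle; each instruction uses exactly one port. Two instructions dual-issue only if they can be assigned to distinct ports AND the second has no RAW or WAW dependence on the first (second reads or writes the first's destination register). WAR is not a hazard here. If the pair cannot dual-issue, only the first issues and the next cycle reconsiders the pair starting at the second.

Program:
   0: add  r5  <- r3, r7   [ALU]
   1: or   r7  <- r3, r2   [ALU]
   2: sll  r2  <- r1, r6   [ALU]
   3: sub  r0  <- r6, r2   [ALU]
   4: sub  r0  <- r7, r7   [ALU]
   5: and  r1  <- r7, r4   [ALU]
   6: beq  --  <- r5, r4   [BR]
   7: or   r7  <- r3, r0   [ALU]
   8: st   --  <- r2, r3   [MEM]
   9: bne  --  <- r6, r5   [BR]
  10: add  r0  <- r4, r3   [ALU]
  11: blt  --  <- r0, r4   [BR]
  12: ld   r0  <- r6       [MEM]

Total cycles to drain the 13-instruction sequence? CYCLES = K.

CYCLES = 9

c0: i0&i1 add+or  2-wide
c1: i2 sll  RAW r2
c2: i3 sub  WAW r0
c3: i4&i5 sub+and  2-wide
c4: i6&i7 beq+or  2-wide
c5: i8 st  no-port MEM/BR
c6: i9&i10 bne+add  2-wide
c7: i11 blt  no-port BR/MEM
c8: i12 ld  tail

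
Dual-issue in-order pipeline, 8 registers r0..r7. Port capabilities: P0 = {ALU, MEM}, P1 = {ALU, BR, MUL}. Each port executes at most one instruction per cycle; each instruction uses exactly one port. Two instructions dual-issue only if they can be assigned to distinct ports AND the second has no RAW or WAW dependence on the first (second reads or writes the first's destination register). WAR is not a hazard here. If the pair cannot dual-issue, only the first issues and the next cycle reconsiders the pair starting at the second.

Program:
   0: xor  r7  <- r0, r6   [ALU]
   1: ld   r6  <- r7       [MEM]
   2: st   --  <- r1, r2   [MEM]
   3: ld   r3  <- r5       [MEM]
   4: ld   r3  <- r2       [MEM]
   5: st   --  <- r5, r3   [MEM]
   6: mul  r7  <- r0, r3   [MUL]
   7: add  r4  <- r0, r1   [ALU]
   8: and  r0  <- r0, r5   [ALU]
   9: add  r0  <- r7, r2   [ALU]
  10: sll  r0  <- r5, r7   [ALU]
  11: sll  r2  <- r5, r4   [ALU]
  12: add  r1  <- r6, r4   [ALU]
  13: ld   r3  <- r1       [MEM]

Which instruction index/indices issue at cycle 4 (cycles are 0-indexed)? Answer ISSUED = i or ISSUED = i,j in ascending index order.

c0: i0 xor.ALU  RAW r7
c1: i1 ld.MEM  no-port MEM/MEM
c2: i2 st.MEM  no-port MEM/MEM
c3: i3 ld.MEM  no-port MEM/MEM
c4: i4 ld.MEM  no-port MEM/MEM
c5: i5+i6 st.MEM/mul.MUL  2-wide
c6: i7+i8 add.ALU/and.ALU  2-wide
c7: i9 add.ALU  WAW r0
c8: i10+i11 sll.ALU/sll.ALU  2-wide
c9: i12 add.ALU  RAW r1
c10: i13 ld.MEM  tail

ISSUED = 4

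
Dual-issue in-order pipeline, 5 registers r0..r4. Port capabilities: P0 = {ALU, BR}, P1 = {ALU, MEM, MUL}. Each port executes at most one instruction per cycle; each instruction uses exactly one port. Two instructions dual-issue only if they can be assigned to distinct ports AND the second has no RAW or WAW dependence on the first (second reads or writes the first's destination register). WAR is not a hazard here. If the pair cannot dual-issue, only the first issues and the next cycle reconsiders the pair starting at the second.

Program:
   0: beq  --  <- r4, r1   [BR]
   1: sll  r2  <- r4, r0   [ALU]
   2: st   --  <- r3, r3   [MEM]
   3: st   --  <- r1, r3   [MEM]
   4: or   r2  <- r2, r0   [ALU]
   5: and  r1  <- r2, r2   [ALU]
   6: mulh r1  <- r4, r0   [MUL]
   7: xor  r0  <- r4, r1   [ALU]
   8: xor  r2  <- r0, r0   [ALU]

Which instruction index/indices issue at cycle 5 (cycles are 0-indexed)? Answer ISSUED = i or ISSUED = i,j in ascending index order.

t=0 i0+i1:beq.BR/sll.ALU ; dual
t=1 i2:st.MEM ; no-port MEM/MEM
t=2 i3+i4:st.MEM/or.ALU ; dual
t=3 i5:and.ALU ; WAW r1
t=4 i6:mulh.MUL ; RAW r1
t=5 i7:xor.ALU ; RAW r0
t=6 i8:xor.ALU ; tail

ISSUED = 7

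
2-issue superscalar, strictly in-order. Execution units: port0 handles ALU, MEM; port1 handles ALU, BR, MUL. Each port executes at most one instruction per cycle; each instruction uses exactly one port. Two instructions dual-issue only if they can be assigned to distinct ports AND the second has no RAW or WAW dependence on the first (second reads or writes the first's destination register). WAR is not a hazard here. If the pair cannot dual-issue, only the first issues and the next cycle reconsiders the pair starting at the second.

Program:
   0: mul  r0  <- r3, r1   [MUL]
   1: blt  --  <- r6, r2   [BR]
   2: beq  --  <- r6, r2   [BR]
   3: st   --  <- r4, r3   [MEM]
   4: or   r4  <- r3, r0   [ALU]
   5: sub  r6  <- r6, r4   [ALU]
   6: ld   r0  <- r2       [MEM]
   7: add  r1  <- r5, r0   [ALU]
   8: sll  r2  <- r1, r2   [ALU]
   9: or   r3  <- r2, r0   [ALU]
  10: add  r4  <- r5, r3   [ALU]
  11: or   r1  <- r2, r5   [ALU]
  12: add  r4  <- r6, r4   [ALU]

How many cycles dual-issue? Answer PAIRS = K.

  cy0 -> i0 (mul.MUL) no-port MUL/BR
  cy1 -> i1 (blt.BR) no-port BR/BR
  cy2 -> i2,i3 (beq.BR/st.MEM) dual
  cy3 -> i4 (or.ALU) RAW r4
  cy4 -> i5,i6 (sub.ALU/ld.MEM) dual
  cy5 -> i7 (add.ALU) RAW r1
  cy6 -> i8 (sll.ALU) RAW r2
  cy7 -> i9 (or.ALU) RAW r3
  cy8 -> i10,i11 (add.ALU/or.ALU) dual
  cy9 -> i12 (add.ALU) tail

PAIRS = 3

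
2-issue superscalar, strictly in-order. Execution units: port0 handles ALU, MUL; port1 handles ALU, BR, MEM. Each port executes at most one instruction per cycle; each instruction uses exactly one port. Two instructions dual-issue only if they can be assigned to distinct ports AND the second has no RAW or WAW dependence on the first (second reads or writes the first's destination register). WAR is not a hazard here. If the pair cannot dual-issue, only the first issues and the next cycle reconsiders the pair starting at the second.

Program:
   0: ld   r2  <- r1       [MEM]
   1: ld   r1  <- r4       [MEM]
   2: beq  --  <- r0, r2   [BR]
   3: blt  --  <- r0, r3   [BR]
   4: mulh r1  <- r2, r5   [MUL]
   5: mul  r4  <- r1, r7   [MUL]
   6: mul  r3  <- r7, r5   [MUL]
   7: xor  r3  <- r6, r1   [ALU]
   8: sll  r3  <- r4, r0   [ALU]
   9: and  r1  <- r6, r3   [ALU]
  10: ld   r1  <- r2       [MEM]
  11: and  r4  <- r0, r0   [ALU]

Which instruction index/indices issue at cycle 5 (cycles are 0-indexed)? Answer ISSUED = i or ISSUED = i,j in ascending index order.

c0: i0 ld  no-port MEM/MEM
c1: i1 ld  no-port MEM/BR
c2: i2 beq  no-port BR/BR
c3: i3&i4 blt+mulh  pair
c4: i5 mul  no-port MUL/MUL
c5: i6 mul  WAW r3
c6: i7 xor  WAW r3
c7: i8 sll  RAW r3
c8: i9 and  WAW r1
c9: i10&i11 ld+and  pair

ISSUED = 6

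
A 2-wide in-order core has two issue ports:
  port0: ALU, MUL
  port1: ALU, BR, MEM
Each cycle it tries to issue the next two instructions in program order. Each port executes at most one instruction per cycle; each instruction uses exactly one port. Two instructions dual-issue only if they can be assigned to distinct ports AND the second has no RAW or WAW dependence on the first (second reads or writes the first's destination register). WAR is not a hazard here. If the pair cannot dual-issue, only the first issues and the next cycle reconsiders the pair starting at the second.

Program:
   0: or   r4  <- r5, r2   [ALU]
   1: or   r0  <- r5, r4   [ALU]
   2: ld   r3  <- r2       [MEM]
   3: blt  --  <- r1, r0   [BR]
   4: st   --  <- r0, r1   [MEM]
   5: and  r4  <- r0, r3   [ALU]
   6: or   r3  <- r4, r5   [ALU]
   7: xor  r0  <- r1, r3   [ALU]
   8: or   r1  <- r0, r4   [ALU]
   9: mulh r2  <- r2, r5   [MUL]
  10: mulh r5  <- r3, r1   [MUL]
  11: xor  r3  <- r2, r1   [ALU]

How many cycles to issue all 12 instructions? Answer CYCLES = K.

CYCLES = 8

c0: i0 or.ALU  RAW r4
c1: i1/i2 or.ALU/ld.MEM  2-wide
c2: i3 blt.BR  no-port BR/MEM
c3: i4/i5 st.MEM/and.ALU  2-wide
c4: i6 or.ALU  RAW r3
c5: i7 xor.ALU  RAW r0
c6: i8/i9 or.ALU/mulh.MUL  2-wide
c7: i10/i11 mulh.MUL/xor.ALU  2-wide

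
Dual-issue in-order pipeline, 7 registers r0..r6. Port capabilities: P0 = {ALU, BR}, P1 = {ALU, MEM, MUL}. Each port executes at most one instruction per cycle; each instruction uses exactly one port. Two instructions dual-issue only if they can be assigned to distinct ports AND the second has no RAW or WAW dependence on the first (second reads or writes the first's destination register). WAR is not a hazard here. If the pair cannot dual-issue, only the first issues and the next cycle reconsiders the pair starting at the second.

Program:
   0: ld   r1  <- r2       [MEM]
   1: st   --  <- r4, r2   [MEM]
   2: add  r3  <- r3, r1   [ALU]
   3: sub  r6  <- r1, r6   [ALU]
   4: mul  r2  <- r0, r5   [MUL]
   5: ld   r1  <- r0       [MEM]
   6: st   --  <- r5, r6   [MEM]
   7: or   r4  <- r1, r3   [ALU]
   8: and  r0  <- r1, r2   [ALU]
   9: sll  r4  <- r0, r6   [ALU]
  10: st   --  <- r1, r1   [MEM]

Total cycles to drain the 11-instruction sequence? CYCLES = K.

#0 head=0: ld.MEM i0 no-port MEM/MEM
#1 head=1: st.MEM+add.ALU i1/i2 pair
#2 head=3: sub.ALU+mul.MUL i3/i4 pair
#3 head=5: ld.MEM i5 no-port MEM/MEM
#4 head=6: st.MEM+or.ALU i6/i7 pair
#5 head=8: and.ALU i8 RAW r0
#6 head=9: sll.ALU+st.MEM i9/i10 pair

CYCLES = 7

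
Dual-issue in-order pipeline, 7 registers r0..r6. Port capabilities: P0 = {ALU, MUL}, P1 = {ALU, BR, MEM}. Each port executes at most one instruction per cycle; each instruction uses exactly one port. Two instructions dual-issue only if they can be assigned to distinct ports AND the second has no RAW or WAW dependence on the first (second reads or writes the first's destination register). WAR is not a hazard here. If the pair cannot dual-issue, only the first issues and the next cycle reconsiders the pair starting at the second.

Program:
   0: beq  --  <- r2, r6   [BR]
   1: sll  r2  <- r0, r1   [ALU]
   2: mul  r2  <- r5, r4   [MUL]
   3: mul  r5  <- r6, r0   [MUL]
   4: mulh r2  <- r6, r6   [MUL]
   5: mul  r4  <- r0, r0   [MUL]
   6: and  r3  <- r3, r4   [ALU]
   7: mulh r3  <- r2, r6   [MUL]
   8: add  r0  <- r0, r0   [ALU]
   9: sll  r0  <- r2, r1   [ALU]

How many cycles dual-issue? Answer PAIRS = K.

0. beq+sll @i0+i1  | 2-wide
1. mul @i2  | no-port MUL/MUL
2. mul @i3  | no-port MUL/MUL
3. mulh @i4  | no-port MUL/MUL
4. mul @i5  | RAW r4
5. and @i6  | WAW r3
6. mulh+add @i7+i8  | 2-wide
7. sll @i9  | tail

PAIRS = 2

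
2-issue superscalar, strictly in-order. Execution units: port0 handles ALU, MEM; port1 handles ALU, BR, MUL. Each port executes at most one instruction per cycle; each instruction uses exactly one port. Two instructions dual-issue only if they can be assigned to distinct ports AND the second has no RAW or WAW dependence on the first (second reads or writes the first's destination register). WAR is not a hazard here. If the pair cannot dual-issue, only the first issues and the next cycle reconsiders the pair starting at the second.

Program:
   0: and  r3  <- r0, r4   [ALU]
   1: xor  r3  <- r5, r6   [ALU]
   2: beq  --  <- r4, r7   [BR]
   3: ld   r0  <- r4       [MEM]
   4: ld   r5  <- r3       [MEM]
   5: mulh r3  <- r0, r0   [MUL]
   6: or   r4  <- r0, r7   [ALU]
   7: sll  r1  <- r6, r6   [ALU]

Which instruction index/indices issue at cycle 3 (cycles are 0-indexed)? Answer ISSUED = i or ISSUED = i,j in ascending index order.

c0: i0 and.ALU  WAW r3
c1: i1+i2 xor.ALU;beq.BR  pair
c2: i3 ld.MEM  no-port MEM/MEM
c3: i4+i5 ld.MEM;mulh.MUL  pair
c4: i6+i7 or.ALU;sll.ALU  pair

ISSUED = 4,5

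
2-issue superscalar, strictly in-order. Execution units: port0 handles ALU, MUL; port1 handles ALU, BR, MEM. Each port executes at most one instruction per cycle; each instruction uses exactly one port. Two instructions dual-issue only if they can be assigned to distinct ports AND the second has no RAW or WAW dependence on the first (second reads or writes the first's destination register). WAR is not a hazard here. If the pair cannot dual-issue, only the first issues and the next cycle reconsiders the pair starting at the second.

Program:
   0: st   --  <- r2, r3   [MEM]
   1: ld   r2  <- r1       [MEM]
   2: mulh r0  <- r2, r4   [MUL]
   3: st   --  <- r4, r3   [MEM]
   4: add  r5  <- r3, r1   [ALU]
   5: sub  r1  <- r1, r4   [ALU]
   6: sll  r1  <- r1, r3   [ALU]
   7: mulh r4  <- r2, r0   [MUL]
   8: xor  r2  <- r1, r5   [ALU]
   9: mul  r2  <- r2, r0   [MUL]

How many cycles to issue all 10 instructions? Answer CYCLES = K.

#0 head=0: st.MEM i0 no-port MEM/MEM
#1 head=1: ld.MEM i1 RAW r2
#2 head=2: mulh.MUL;st.MEM i2/i3 pair
#3 head=4: add.ALU;sub.ALU i4/i5 pair
#4 head=6: sll.ALU;mulh.MUL i6/i7 pair
#5 head=8: xor.ALU i8 RAW+WAW r2
#6 head=9: mul.MUL i9 tail

CYCLES = 7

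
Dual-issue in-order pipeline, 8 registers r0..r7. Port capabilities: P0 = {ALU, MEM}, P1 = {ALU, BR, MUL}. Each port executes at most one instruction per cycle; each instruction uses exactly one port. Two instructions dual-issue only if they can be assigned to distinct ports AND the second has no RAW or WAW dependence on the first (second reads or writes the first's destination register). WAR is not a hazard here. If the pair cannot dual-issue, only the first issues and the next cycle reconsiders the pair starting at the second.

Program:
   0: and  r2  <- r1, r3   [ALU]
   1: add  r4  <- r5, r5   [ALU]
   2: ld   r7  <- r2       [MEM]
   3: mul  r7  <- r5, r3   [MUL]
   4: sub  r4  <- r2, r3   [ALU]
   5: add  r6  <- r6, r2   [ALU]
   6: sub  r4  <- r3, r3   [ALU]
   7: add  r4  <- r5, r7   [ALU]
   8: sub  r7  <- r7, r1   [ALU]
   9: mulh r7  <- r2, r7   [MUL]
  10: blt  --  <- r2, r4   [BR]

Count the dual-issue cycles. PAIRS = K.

[0] i0&i1  and.ALU;add.ALU  -- pair
[1] i2  ld.MEM  -- WAW r7
[2] i3&i4  mul.MUL;sub.ALU  -- pair
[3] i5&i6  add.ALU;sub.ALU  -- pair
[4] i7&i8  add.ALU;sub.ALU  -- pair
[5] i9  mulh.MUL  -- no-port MUL/BR
[6] i10  blt.BR  -- tail

PAIRS = 4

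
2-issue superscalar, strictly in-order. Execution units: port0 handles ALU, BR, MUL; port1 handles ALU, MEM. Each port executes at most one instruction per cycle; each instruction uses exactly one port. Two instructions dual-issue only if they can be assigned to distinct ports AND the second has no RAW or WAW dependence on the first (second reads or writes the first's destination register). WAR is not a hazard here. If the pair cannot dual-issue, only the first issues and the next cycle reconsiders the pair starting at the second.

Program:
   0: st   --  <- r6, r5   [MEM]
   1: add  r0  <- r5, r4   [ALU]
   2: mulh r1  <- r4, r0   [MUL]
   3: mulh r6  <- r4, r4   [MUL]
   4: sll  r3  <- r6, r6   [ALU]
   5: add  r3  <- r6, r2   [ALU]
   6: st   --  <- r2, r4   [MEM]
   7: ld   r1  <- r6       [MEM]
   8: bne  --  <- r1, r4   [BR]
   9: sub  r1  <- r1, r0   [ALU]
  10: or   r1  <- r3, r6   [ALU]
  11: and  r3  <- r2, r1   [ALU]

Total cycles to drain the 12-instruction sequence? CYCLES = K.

0. st.MEM/add.ALU @i0,i1  | 2-wide
1. mulh.MUL @i2  | no-port MUL/MUL
2. mulh.MUL @i3  | RAW r6
3. sll.ALU @i4  | WAW r3
4. add.ALU/st.MEM @i5,i6  | 2-wide
5. ld.MEM @i7  | RAW r1
6. bne.BR/sub.ALU @i8,i9  | 2-wide
7. or.ALU @i10  | RAW r1
8. and.ALU @i11  | tail

CYCLES = 9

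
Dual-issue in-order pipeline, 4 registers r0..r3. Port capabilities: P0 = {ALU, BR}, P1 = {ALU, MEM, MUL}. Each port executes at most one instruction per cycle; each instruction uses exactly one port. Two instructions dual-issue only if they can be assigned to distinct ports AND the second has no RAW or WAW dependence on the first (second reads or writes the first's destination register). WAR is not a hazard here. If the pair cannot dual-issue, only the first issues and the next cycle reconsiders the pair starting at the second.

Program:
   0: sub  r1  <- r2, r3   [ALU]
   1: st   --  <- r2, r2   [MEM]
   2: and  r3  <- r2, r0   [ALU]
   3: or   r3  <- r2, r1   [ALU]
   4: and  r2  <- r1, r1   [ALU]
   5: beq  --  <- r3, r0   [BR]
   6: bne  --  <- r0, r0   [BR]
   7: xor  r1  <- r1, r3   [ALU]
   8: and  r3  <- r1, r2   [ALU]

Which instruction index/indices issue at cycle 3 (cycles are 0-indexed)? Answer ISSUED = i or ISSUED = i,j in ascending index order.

ISSUED = 5

  cy0 -> i0+i1 (sub/st) pair
  cy1 -> i2 (and) WAW r3
  cy2 -> i3+i4 (or/and) pair
  cy3 -> i5 (beq) no-port BR/BR
  cy4 -> i6+i7 (bne/xor) pair
  cy5 -> i8 (and) tail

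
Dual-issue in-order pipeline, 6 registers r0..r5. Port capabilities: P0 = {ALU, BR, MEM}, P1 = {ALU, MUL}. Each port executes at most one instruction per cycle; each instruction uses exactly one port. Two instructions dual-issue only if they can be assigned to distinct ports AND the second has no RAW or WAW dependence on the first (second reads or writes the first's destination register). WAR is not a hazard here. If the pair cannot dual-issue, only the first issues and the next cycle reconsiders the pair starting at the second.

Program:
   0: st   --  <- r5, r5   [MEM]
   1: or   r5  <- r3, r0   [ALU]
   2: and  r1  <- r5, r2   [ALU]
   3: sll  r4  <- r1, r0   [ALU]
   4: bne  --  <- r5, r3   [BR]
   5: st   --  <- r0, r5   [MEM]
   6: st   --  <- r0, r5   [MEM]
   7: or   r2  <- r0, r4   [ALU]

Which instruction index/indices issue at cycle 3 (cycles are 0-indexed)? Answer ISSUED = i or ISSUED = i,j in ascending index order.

c0: i0,i1 st/or  pair
c1: i2 and  RAW r1
c2: i3,i4 sll/bne  pair
c3: i5 st  no-port MEM/MEM
c4: i6,i7 st/or  pair

ISSUED = 5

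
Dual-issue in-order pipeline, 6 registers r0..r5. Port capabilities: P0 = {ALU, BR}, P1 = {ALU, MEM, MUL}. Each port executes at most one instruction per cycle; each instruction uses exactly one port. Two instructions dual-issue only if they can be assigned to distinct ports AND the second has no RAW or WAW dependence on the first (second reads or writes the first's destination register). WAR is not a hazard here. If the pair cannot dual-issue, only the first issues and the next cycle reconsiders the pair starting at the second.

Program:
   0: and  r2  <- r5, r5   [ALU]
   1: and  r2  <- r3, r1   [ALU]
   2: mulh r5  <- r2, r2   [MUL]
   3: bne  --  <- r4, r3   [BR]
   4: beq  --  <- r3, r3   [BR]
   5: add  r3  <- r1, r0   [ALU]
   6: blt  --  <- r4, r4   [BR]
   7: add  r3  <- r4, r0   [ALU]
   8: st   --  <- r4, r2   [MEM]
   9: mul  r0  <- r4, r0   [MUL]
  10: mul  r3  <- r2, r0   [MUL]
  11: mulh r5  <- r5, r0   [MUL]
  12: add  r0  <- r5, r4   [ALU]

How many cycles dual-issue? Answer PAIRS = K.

PAIRS = 3

[0] i0  and.ALU  -- WAW r2
[1] i1  and.ALU  -- RAW r2
[2] i2&i3  mulh.MUL/bne.BR  -- dual
[3] i4&i5  beq.BR/add.ALU  -- dual
[4] i6&i7  blt.BR/add.ALU  -- dual
[5] i8  st.MEM  -- no-port MEM/MUL
[6] i9  mul.MUL  -- no-port MUL/MUL
[7] i10  mul.MUL  -- no-port MUL/MUL
[8] i11  mulh.MUL  -- RAW r5
[9] i12  add.ALU  -- tail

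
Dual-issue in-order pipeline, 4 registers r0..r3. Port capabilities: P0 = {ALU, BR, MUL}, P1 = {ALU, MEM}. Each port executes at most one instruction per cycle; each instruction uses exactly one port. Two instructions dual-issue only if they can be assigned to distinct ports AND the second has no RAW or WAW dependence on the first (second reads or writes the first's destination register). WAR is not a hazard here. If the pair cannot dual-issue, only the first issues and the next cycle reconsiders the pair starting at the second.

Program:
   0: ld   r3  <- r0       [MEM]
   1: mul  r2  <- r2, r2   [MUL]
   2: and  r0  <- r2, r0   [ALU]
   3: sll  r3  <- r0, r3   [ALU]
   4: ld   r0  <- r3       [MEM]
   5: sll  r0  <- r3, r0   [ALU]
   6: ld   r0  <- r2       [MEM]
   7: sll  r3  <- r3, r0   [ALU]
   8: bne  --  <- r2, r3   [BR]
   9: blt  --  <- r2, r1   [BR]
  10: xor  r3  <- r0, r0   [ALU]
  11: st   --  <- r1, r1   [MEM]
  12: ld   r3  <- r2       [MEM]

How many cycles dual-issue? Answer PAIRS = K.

PAIRS = 2

#0 head=0: ld.MEM;mul.MUL i0+i1 pair
#1 head=2: and.ALU i2 RAW r0
#2 head=3: sll.ALU i3 RAW r3
#3 head=4: ld.MEM i4 RAW+WAW r0
#4 head=5: sll.ALU i5 WAW r0
#5 head=6: ld.MEM i6 RAW r0
#6 head=7: sll.ALU i7 RAW r3
#7 head=8: bne.BR i8 no-port BR/BR
#8 head=9: blt.BR;xor.ALU i9+i10 pair
#9 head=11: st.MEM i11 no-port MEM/MEM
#10 head=12: ld.MEM i12 tail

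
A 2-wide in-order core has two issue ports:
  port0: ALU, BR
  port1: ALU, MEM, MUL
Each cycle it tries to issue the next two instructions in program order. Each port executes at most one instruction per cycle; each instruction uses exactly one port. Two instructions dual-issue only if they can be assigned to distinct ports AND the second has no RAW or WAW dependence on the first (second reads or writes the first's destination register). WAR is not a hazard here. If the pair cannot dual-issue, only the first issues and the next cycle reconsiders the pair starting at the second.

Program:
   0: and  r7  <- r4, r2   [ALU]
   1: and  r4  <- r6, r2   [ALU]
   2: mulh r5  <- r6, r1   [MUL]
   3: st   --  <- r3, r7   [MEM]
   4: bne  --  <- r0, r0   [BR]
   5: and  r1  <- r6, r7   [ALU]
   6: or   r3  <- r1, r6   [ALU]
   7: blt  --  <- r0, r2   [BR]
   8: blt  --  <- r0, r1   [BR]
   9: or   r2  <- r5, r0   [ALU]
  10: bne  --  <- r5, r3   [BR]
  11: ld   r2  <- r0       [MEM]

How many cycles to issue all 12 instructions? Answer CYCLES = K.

CYCLES = 7

#0 head=0: and+and i0/i1 pair
#1 head=2: mulh i2 no-port MUL/MEM
#2 head=3: st+bne i3/i4 pair
#3 head=5: and i5 RAW r1
#4 head=6: or+blt i6/i7 pair
#5 head=8: blt+or i8/i9 pair
#6 head=10: bne+ld i10/i11 pair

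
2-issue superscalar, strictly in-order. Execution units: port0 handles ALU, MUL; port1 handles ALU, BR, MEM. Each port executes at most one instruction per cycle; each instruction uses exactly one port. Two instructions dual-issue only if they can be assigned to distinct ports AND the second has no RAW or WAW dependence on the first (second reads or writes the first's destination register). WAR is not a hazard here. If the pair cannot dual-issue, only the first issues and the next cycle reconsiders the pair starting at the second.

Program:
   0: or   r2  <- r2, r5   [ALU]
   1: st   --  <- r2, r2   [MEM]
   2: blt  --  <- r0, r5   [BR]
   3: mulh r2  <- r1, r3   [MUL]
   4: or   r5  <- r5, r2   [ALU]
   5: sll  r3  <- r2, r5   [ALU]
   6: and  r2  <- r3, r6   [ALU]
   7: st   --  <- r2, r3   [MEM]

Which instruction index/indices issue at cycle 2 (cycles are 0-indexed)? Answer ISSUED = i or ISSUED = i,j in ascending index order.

c0: i0 or  RAW r2
c1: i1 st  no-port MEM/BR
c2: i2+i3 blt+mulh  dual
c3: i4 or  RAW r5
c4: i5 sll  RAW r3
c5: i6 and  RAW r2
c6: i7 st  tail

ISSUED = 2,3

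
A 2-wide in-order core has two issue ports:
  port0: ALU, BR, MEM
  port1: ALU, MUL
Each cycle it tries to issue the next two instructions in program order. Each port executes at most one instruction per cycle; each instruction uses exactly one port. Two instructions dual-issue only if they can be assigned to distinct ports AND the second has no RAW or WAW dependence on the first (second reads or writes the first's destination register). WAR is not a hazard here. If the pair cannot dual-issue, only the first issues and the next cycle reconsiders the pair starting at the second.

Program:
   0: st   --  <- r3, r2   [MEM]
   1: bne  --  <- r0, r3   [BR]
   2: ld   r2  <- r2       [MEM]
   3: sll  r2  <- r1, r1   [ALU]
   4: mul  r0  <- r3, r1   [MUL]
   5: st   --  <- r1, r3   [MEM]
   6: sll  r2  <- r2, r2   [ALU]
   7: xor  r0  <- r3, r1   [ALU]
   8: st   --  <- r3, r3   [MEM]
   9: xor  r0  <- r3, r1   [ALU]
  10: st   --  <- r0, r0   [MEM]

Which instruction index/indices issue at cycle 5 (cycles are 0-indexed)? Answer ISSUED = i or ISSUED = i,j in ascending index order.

[0] i0  st.MEM  -- no-port MEM/BR
[1] i1  bne.BR  -- no-port BR/MEM
[2] i2  ld.MEM  -- WAW r2
[3] i3+i4  sll.ALU mul.MUL  -- pair
[4] i5+i6  st.MEM sll.ALU  -- pair
[5] i7+i8  xor.ALU st.MEM  -- pair
[6] i9  xor.ALU  -- RAW r0
[7] i10  st.MEM  -- tail

ISSUED = 7,8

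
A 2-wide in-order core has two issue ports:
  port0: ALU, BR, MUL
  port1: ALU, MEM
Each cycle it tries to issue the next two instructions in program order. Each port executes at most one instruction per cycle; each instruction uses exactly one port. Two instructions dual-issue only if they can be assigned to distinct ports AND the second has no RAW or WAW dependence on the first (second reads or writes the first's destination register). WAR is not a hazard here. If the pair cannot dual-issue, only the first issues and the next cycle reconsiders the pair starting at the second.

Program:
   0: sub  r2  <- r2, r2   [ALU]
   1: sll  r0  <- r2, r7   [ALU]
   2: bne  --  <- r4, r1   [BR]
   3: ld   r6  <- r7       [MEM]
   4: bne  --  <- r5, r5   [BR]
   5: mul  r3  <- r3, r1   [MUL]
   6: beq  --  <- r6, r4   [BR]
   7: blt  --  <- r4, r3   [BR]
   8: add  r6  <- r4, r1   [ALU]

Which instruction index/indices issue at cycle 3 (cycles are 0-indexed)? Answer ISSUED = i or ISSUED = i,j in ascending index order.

[0] i0  sub.ALU  -- RAW r2
[1] i1&i2  sll.ALU+bne.BR  -- dual
[2] i3&i4  ld.MEM+bne.BR  -- dual
[3] i5  mul.MUL  -- no-port MUL/BR
[4] i6  beq.BR  -- no-port BR/BR
[5] i7&i8  blt.BR+add.ALU  -- dual

ISSUED = 5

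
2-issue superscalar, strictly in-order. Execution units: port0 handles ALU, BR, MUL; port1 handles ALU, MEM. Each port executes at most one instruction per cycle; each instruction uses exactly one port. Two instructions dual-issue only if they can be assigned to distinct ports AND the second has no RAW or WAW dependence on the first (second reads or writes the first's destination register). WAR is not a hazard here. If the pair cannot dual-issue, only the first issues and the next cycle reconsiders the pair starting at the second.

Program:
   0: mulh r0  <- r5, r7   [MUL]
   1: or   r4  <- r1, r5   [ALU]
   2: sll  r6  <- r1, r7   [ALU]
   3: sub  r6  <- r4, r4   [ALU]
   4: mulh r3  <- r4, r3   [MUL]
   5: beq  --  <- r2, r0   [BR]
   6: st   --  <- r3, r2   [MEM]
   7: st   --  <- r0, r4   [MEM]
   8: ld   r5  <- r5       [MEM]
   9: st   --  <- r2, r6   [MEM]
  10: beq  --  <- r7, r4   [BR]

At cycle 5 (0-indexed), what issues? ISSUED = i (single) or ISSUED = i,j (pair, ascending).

t=0 i0&i1:mulh.MUL;or.ALU ; pair
t=1 i2:sll.ALU ; WAW r6
t=2 i3&i4:sub.ALU;mulh.MUL ; pair
t=3 i5&i6:beq.BR;st.MEM ; pair
t=4 i7:st.MEM ; no-port MEM/MEM
t=5 i8:ld.MEM ; no-port MEM/MEM
t=6 i9&i10:st.MEM;beq.BR ; pair

ISSUED = 8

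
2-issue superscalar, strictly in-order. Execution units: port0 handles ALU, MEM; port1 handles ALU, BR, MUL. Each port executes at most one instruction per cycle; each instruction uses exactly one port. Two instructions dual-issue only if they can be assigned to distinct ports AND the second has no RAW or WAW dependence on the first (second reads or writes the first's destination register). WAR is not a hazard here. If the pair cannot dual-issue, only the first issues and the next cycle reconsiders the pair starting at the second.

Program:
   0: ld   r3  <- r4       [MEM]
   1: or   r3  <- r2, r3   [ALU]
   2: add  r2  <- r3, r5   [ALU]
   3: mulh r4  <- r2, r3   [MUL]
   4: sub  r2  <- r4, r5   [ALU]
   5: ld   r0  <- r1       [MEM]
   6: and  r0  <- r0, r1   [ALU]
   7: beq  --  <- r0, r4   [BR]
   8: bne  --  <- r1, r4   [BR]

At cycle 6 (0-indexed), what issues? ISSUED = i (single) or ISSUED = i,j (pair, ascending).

0. ld.MEM @i0  | RAW+WAW r3
1. or.ALU @i1  | RAW r3
2. add.ALU @i2  | RAW r2
3. mulh.MUL @i3  | RAW r4
4. sub.ALU/ld.MEM @i4&i5  | pair
5. and.ALU @i6  | RAW r0
6. beq.BR @i7  | no-port BR/BR
7. bne.BR @i8  | tail

ISSUED = 7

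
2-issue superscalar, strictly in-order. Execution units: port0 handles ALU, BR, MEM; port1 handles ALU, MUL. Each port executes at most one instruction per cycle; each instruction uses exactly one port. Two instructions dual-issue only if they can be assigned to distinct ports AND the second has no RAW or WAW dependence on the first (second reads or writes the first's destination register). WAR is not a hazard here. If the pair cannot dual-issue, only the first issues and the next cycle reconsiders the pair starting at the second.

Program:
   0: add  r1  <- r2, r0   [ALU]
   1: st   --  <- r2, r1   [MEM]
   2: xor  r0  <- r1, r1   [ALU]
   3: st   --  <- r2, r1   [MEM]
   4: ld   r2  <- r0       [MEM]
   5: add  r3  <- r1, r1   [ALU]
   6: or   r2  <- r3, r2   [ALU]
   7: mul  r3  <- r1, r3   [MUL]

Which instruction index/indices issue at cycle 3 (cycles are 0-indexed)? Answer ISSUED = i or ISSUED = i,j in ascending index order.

#0 head=0: add i0 RAW r1
#1 head=1: st/xor i1&i2 dual
#2 head=3: st i3 no-port MEM/MEM
#3 head=4: ld/add i4&i5 dual
#4 head=6: or/mul i6&i7 dual

ISSUED = 4,5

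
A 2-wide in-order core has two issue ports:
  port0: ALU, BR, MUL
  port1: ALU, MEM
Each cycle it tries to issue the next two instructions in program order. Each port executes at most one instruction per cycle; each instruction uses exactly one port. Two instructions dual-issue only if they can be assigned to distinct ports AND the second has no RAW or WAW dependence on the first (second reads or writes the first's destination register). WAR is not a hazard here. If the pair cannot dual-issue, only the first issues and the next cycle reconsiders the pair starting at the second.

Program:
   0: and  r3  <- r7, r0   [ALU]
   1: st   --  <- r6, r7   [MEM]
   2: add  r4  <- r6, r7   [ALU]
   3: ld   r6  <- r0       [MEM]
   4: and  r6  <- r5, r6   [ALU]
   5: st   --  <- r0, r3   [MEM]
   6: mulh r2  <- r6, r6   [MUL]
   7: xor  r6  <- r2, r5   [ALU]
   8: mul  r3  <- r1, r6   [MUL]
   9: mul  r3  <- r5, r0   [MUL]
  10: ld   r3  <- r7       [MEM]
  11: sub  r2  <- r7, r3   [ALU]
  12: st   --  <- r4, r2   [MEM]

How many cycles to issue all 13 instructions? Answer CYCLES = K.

CYCLES = 10

[0] i0,i1  and.ALU;st.MEM  -- 2-wide
[1] i2,i3  add.ALU;ld.MEM  -- 2-wide
[2] i4,i5  and.ALU;st.MEM  -- 2-wide
[3] i6  mulh.MUL  -- RAW r2
[4] i7  xor.ALU  -- RAW r6
[5] i8  mul.MUL  -- no-port MUL/MUL
[6] i9  mul.MUL  -- WAW r3
[7] i10  ld.MEM  -- RAW r3
[8] i11  sub.ALU  -- RAW r2
[9] i12  st.MEM  -- tail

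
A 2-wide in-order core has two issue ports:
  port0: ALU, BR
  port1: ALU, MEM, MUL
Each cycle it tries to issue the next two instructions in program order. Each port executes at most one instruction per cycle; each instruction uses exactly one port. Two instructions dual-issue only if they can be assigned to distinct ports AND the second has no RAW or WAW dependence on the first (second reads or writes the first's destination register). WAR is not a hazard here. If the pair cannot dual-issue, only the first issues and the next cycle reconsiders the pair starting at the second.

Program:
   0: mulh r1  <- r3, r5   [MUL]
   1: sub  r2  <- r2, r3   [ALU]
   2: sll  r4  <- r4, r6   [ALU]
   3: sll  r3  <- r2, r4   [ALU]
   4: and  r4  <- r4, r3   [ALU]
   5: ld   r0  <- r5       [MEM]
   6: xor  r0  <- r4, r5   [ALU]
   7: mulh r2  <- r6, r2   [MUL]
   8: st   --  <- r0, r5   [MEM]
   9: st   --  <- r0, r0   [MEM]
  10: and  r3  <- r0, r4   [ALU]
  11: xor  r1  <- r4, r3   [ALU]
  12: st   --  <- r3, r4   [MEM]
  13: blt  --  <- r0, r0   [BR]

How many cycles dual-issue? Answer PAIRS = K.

PAIRS = 5

#0 head=0: mulh.MUL/sub.ALU i0/i1 2-wide
#1 head=2: sll.ALU i2 RAW r4
#2 head=3: sll.ALU i3 RAW r3
#3 head=4: and.ALU/ld.MEM i4/i5 2-wide
#4 head=6: xor.ALU/mulh.MUL i6/i7 2-wide
#5 head=8: st.MEM i8 no-port MEM/MEM
#6 head=9: st.MEM/and.ALU i9/i10 2-wide
#7 head=11: xor.ALU/st.MEM i11/i12 2-wide
#8 head=13: blt.BR i13 tail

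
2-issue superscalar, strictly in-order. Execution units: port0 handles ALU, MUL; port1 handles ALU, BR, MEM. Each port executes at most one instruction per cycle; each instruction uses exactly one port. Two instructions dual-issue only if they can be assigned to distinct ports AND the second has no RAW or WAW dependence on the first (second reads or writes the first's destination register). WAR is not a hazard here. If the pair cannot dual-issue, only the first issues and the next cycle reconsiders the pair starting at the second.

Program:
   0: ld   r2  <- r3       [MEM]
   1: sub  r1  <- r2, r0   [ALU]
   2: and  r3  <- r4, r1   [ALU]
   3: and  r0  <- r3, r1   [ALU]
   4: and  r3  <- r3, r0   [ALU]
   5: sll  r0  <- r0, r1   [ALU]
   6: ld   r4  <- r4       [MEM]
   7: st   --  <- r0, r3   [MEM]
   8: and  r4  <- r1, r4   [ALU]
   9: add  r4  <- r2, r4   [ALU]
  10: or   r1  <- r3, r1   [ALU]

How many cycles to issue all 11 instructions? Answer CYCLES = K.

[0] i0  ld.MEM  -- RAW r2
[1] i1  sub.ALU  -- RAW r1
[2] i2  and.ALU  -- RAW r3
[3] i3  and.ALU  -- RAW r0
[4] i4+i5  and.ALU/sll.ALU  -- 2-wide
[5] i6  ld.MEM  -- no-port MEM/MEM
[6] i7+i8  st.MEM/and.ALU  -- 2-wide
[7] i9+i10  add.ALU/or.ALU  -- 2-wide

CYCLES = 8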